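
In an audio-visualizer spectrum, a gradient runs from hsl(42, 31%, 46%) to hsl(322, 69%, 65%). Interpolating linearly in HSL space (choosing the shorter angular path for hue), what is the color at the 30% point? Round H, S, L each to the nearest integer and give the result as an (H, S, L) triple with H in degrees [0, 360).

Hue: 322 − 42 = 280°, but |280| > 180 so the shorter arc goes the other way: Δh = 280 − 360 = -80°.
H = 42 + 0.3 × (-80) = 18 → 18°
S = 31 + 0.3 × (69 − 31) = 42.4 → 42%
L = 46 + 0.3 × (65 − 46) = 51.7 → 52%

(18, 42, 52)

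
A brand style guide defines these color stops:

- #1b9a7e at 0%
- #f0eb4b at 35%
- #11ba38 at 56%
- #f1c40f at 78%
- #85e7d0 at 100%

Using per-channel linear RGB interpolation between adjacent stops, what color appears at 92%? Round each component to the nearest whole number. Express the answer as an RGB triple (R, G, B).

92% lies between the 78% and 100% stops, so the local fraction is t = (92 − 78)/(100 − 78) = 14/22 ≈ 0.6364.
#f1c40f → (241, 196, 15); #85e7d0 → (133, 231, 208).
R = 241 + 0.6364 × (133 − 241) = 172.269 → 172
G = 196 + 0.6364 × (231 − 196) = 218.274 → 218
B = 15 + 0.6364 × (208 − 15) = 137.825 → 138

(172, 218, 138)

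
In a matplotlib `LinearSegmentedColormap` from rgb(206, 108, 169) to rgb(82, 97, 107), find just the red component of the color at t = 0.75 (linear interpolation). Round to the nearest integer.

R = 206 + 0.75 × (82 − 206) = 113 → 113

113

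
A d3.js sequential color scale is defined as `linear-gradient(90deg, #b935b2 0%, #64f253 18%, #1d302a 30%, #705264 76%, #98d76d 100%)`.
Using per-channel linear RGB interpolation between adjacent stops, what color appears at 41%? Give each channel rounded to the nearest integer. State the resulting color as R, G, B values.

41% lies between the 30% and 76% stops, so the local fraction is t = (41 − 30)/(76 − 30) = 11/46 ≈ 0.2391.
#1d302a → (29, 48, 42); #705264 → (112, 82, 100).
R = 29 + 0.2391 × (112 − 29) = 48.845 → 49
G = 48 + 0.2391 × (82 − 48) = 56.129 → 56
B = 42 + 0.2391 × (100 − 42) = 55.868 → 56

(49, 56, 56)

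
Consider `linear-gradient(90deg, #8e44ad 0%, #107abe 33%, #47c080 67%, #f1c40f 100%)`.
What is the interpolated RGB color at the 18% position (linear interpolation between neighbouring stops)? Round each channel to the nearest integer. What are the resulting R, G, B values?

18% lies between the 0% and 33% stops, so the local fraction is t = (18 − 0)/(33 − 0) = 18/33 ≈ 0.5455.
#8e44ad → (142, 68, 173); #107abe → (16, 122, 190).
R = 142 + 0.5455 × (16 − 142) = 73.267 → 73
G = 68 + 0.5455 × (122 − 68) = 97.457 → 97
B = 173 + 0.5455 × (190 − 173) = 182.274 → 182

(73, 97, 182)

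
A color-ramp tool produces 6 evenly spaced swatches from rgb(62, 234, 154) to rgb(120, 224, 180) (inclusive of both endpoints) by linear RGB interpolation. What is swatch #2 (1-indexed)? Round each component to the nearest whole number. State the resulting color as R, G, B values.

(74, 232, 159)

With 6 swatches and endpoints inclusive, swatch 2 sits at t = (2 − 1)/(6 − 1) = 1/5 ≈ 0.2.
R = 62 + 0.2 × (120 − 62) = 73.6 → 74
G = 234 + 0.2 × (224 − 234) = 232 → 232
B = 154 + 0.2 × (180 − 154) = 159.2 → 159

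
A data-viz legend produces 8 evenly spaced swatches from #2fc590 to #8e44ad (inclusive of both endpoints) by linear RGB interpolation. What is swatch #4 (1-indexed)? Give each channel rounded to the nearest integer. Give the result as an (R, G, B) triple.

With 8 swatches and endpoints inclusive, swatch 4 sits at t = (4 − 1)/(8 − 1) = 3/7 ≈ 0.4286.
#2fc590 → (47, 197, 144); #8e44ad → (142, 68, 173).
R = 47 + 0.4286 × (142 − 47) = 87.717 → 88
G = 197 + 0.4286 × (68 − 197) = 141.711 → 142
B = 144 + 0.4286 × (173 − 144) = 156.429 → 156

(88, 142, 156)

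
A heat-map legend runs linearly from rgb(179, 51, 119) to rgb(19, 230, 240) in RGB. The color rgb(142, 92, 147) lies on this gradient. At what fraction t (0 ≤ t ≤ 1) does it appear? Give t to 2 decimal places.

0.23

Invert the lerp on the G channel (largest span, 179): t = (92 − 51) / (230 − 51) = 41/179 = 0.22905.
Check on R: (142 − 179)/(19 − 179) = 0.2313 ✓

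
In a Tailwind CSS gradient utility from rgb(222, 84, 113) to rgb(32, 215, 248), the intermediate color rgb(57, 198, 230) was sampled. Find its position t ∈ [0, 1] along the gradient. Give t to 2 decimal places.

Invert the lerp on the R channel (largest span, 190): t = (57 − 222) / (32 − 222) = -165/-190 = 0.86842.
Check on G: (198 − 84)/(215 − 84) = 0.8702 ✓

0.87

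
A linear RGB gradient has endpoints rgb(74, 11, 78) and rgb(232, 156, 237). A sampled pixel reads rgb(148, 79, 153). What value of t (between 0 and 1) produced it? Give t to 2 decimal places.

Invert the lerp on the B channel (largest span, 159): t = (153 − 78) / (237 − 78) = 75/159 = 0.4717.
Check on R: (148 − 74)/(232 − 74) = 0.4684 ✓

0.47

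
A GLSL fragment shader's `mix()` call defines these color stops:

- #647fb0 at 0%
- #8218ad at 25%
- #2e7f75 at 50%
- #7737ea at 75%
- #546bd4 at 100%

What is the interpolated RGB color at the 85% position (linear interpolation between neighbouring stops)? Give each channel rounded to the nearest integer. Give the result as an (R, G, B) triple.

85% lies between the 75% and 100% stops, so the local fraction is t = (85 − 75)/(100 − 75) = 10/25 ≈ 0.4.
#7737ea → (119, 55, 234); #546bd4 → (84, 107, 212).
R = 119 + 0.4 × (84 − 119) = 105 → 105
G = 55 + 0.4 × (107 − 55) = 75.8 → 76
B = 234 + 0.4 × (212 − 234) = 225.2 → 225

(105, 76, 225)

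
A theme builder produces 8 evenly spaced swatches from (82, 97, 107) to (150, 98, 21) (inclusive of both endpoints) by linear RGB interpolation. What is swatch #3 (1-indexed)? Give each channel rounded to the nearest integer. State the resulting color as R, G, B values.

(101, 97, 82)

With 8 swatches and endpoints inclusive, swatch 3 sits at t = (3 − 1)/(8 − 1) = 2/7 ≈ 0.2857.
R = 82 + 0.2857 × (150 − 82) = 101.428 → 101
G = 97 + 0.2857 × (98 − 97) = 97.286 → 97
B = 107 + 0.2857 × (21 − 107) = 82.43 → 82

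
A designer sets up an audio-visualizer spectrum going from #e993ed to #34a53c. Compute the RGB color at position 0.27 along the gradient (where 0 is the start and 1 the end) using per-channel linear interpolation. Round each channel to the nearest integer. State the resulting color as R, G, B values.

#e993ed → (233, 147, 237); #34a53c → (52, 165, 60).
R = 233 + 0.27 × (52 − 233) = 233 + 0.27 × -181 = 184.13 → 184
G = 147 + 0.27 × (165 − 147) = 147 + 0.27 × 18 = 151.86 → 152
B = 237 + 0.27 × (60 − 237) = 237 + 0.27 × -177 = 189.21 → 189

(184, 152, 189)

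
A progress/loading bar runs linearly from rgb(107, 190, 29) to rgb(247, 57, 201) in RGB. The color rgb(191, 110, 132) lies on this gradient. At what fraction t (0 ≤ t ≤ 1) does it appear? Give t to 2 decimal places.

0.60

Invert the lerp on the B channel (largest span, 172): t = (132 − 29) / (201 − 29) = 103/172 = 0.59884.
Check on R: (191 − 107)/(247 − 107) = 0.6 ✓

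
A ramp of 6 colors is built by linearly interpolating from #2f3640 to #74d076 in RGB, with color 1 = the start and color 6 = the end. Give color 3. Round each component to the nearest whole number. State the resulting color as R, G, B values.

With 6 swatches and endpoints inclusive, swatch 3 sits at t = (3 − 1)/(6 − 1) = 2/5 ≈ 0.4.
#2f3640 → (47, 54, 64); #74d076 → (116, 208, 118).
R = 47 + 0.4 × (116 − 47) = 74.6 → 75
G = 54 + 0.4 × (208 − 54) = 115.6 → 116
B = 64 + 0.4 × (118 − 64) = 85.6 → 86

(75, 116, 86)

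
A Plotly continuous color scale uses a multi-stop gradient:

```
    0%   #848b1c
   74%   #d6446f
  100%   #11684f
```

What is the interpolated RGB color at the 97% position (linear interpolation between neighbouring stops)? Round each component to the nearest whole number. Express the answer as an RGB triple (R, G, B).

97% lies between the 74% and 100% stops, so the local fraction is t = (97 − 74)/(100 − 74) = 23/26 ≈ 0.8846.
#d6446f → (214, 68, 111); #11684f → (17, 104, 79).
R = 214 + 0.8846 × (17 − 214) = 39.734 → 40
G = 68 + 0.8846 × (104 − 68) = 99.846 → 100
B = 111 + 0.8846 × (79 − 111) = 82.693 → 83

(40, 100, 83)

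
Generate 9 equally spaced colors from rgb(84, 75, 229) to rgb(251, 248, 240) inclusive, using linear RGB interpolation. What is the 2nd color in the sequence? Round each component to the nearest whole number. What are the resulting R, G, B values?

(105, 97, 230)

With 9 swatches and endpoints inclusive, swatch 2 sits at t = (2 − 1)/(9 − 1) = 1/8 ≈ 0.125.
R = 84 + 0.125 × (251 − 84) = 104.875 → 105
G = 75 + 0.125 × (248 − 75) = 96.625 → 97
B = 229 + 0.125 × (240 − 229) = 230.375 → 230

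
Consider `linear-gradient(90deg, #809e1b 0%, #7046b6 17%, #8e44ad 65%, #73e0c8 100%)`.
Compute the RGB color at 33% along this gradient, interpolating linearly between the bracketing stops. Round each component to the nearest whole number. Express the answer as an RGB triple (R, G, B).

33% lies between the 17% and 65% stops, so the local fraction is t = (33 − 17)/(65 − 17) = 16/48 ≈ 0.3333.
#7046b6 → (112, 70, 182); #8e44ad → (142, 68, 173).
R = 112 + 0.3333 × (142 − 112) = 121.999 → 122
G = 70 + 0.3333 × (68 − 70) = 69.333 → 69
B = 182 + 0.3333 × (173 − 182) = 179 → 179

(122, 69, 179)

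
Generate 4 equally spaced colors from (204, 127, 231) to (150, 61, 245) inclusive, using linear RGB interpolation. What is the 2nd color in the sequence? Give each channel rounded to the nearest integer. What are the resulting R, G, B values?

(186, 105, 236)

With 4 swatches and endpoints inclusive, swatch 2 sits at t = (2 − 1)/(4 − 1) = 1/3 ≈ 0.3333.
R = 204 + 0.3333 × (150 − 204) = 186.002 → 186
G = 127 + 0.3333 × (61 − 127) = 105.002 → 105
B = 231 + 0.3333 × (245 − 231) = 235.666 → 236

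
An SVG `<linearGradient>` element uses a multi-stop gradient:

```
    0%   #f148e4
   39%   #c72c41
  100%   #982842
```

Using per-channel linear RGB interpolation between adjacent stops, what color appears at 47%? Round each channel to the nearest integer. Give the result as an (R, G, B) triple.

(193, 43, 65)

47% lies between the 39% and 100% stops, so the local fraction is t = (47 − 39)/(100 − 39) = 8/61 ≈ 0.1311.
#c72c41 → (199, 44, 65); #982842 → (152, 40, 66).
R = 199 + 0.1311 × (152 − 199) = 192.838 → 193
G = 44 + 0.1311 × (40 − 44) = 43.476 → 43
B = 65 + 0.1311 × (66 − 65) = 65.131 → 65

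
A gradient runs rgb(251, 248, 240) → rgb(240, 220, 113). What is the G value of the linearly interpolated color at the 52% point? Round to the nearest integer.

G = 248 + 0.52 × (220 − 248) = 233.44 → 233

233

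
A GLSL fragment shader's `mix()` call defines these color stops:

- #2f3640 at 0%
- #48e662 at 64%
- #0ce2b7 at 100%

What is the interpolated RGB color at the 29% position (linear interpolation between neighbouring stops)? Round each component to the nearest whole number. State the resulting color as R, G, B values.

29% lies between the 0% and 64% stops, so the local fraction is t = (29 − 0)/(64 − 0) = 29/64 ≈ 0.4531.
#2f3640 → (47, 54, 64); #48e662 → (72, 230, 98).
R = 47 + 0.4531 × (72 − 47) = 58.328 → 58
G = 54 + 0.4531 × (230 − 54) = 133.746 → 134
B = 64 + 0.4531 × (98 − 64) = 79.405 → 79

(58, 134, 79)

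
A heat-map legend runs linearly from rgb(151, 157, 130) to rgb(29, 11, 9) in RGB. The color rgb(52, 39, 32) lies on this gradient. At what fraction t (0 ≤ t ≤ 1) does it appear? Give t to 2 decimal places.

Invert the lerp on the G channel (largest span, 146): t = (39 − 157) / (11 − 157) = -118/-146 = 0.80822.
Check on R: (52 − 151)/(29 − 151) = 0.8115 ✓

0.81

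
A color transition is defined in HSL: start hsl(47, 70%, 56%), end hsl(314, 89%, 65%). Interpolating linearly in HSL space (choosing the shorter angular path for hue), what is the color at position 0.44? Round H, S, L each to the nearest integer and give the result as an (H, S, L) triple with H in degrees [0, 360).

Hue: 314 − 47 = 267°, but |267| > 180 so the shorter arc goes the other way: Δh = 267 − 360 = -93°.
H = 47 + 0.44 × (-93) = 6.08 → 6°
S = 70 + 0.44 × (89 − 70) = 78.36 → 78%
L = 56 + 0.44 × (65 − 56) = 59.96 → 60%

(6, 78, 60)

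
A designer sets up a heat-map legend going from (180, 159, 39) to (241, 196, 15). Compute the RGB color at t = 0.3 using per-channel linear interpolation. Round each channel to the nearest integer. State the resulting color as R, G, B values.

R = 180 + 0.3 × (241 − 180) = 180 + 0.3 × 61 = 198.3 → 198
G = 159 + 0.3 × (196 − 159) = 159 + 0.3 × 37 = 170.1 → 170
B = 39 + 0.3 × (15 − 39) = 39 + 0.3 × -24 = 31.8 → 32

(198, 170, 32)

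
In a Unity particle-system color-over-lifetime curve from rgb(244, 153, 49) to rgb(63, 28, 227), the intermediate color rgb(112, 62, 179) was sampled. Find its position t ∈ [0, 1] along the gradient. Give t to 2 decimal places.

0.73

Invert the lerp on the R channel (largest span, 181): t = (112 − 244) / (63 − 244) = -132/-181 = 0.72928.
Check on G: (62 − 153)/(28 − 153) = 0.728 ✓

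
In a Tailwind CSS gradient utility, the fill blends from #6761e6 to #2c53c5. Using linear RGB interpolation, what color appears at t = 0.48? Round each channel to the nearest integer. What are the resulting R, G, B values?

(75, 90, 214)

#6761e6 → (103, 97, 230); #2c53c5 → (44, 83, 197).
R = 103 + 0.48 × (44 − 103) = 103 + 0.48 × -59 = 74.68 → 75
G = 97 + 0.48 × (83 − 97) = 97 + 0.48 × -14 = 90.28 → 90
B = 230 + 0.48 × (197 − 230) = 230 + 0.48 × -33 = 214.16 → 214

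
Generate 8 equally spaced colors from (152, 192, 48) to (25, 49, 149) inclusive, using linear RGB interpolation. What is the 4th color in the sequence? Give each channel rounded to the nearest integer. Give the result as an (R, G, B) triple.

With 8 swatches and endpoints inclusive, swatch 4 sits at t = (4 − 1)/(8 − 1) = 3/7 ≈ 0.4286.
R = 152 + 0.4286 × (25 − 152) = 97.568 → 98
G = 192 + 0.4286 × (49 − 192) = 130.71 → 131
B = 48 + 0.4286 × (149 − 48) = 91.289 → 91

(98, 131, 91)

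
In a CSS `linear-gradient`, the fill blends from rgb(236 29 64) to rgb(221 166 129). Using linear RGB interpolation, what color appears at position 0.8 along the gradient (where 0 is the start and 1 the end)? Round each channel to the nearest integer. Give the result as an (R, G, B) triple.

R = 236 + 0.8 × (221 − 236) = 236 + 0.8 × -15 = 224 → 224
G = 29 + 0.8 × (166 − 29) = 29 + 0.8 × 137 = 138.6 → 139
B = 64 + 0.8 × (129 − 64) = 64 + 0.8 × 65 = 116 → 116

(224, 139, 116)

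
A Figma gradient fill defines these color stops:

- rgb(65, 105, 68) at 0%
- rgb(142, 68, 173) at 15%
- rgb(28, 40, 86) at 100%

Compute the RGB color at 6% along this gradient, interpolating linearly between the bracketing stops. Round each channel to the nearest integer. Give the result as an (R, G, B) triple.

6% lies between the 0% and 15% stops, so the local fraction is t = (6 − 0)/(15 − 0) = 6/15 ≈ 0.4.
R = 65 + 0.4 × (142 − 65) = 95.8 → 96
G = 105 + 0.4 × (68 − 105) = 90.2 → 90
B = 68 + 0.4 × (173 − 68) = 110 → 110

(96, 90, 110)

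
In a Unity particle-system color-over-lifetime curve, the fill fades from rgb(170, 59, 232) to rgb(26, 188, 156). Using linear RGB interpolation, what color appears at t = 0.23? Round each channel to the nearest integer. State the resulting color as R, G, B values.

(137, 89, 215)

R = 170 + 0.23 × (26 − 170) = 170 + 0.23 × -144 = 136.88 → 137
G = 59 + 0.23 × (188 − 59) = 59 + 0.23 × 129 = 88.67 → 89
B = 232 + 0.23 × (156 − 232) = 232 + 0.23 × -76 = 214.52 → 215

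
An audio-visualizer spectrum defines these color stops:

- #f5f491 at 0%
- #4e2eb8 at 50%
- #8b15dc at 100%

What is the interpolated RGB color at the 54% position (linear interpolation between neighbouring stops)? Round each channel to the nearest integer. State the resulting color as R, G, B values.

(83, 44, 187)

54% lies between the 50% and 100% stops, so the local fraction is t = (54 − 50)/(100 − 50) = 4/50 ≈ 0.08.
#4e2eb8 → (78, 46, 184); #8b15dc → (139, 21, 220).
R = 78 + 0.08 × (139 − 78) = 82.88 → 83
G = 46 + 0.08 × (21 − 46) = 44 → 44
B = 184 + 0.08 × (220 − 184) = 186.88 → 187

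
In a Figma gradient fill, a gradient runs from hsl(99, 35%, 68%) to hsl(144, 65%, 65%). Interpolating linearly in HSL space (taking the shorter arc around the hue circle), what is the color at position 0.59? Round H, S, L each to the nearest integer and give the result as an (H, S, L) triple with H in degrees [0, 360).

(126, 53, 66)

Hue arc: Δh = 144 − 99 = 45° (|Δh| ≤ 180, already the shorter path).
H = 99 + 0.59 × (45) = 125.55 → 126°
S = 35 + 0.59 × (65 − 35) = 52.7 → 53%
L = 68 + 0.59 × (65 − 68) = 66.23 → 66%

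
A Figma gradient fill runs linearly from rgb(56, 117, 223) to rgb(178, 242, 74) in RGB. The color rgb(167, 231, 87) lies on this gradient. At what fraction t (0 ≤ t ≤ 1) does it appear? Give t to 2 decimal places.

Invert the lerp on the B channel (largest span, 149): t = (87 − 223) / (74 − 223) = -136/-149 = 0.91275.
Check on R: (167 − 56)/(178 − 56) = 0.9098 ✓

0.91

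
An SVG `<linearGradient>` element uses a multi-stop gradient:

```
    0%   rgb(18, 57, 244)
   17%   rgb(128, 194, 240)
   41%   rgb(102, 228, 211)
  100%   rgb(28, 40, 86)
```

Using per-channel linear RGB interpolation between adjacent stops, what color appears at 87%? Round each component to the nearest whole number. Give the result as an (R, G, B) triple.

87% lies between the 41% and 100% stops, so the local fraction is t = (87 − 41)/(100 − 41) = 46/59 ≈ 0.7797.
R = 102 + 0.7797 × (28 − 102) = 44.302 → 44
G = 228 + 0.7797 × (40 − 228) = 81.416 → 81
B = 211 + 0.7797 × (86 − 211) = 113.538 → 114

(44, 81, 114)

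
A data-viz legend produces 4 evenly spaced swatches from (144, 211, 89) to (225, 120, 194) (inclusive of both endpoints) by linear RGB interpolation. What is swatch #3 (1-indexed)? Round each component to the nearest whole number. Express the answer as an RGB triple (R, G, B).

With 4 swatches and endpoints inclusive, swatch 3 sits at t = (3 − 1)/(4 − 1) = 2/3 ≈ 0.6667.
R = 144 + 0.6667 × (225 − 144) = 198.003 → 198
G = 211 + 0.6667 × (120 − 211) = 150.33 → 150
B = 89 + 0.6667 × (194 − 89) = 159.004 → 159

(198, 150, 159)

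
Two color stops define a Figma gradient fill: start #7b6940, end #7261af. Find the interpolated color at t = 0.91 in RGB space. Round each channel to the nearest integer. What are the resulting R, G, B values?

(115, 98, 165)

#7b6940 → (123, 105, 64); #7261af → (114, 97, 175).
R = 123 + 0.91 × (114 − 123) = 123 + 0.91 × -9 = 114.81 → 115
G = 105 + 0.91 × (97 − 105) = 105 + 0.91 × -8 = 97.72 → 98
B = 64 + 0.91 × (175 − 64) = 64 + 0.91 × 111 = 165.01 → 165
So the blended color is (115, 98, 165), about #7362a5.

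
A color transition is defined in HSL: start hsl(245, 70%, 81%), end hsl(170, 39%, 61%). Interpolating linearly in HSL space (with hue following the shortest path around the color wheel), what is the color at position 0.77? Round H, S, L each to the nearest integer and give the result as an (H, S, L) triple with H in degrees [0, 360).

Hue arc: Δh = 170 − 245 = -75° (|Δh| ≤ 180, already the shorter path).
H = 245 + 0.77 × (-75) = 187.25 → 187°
S = 70 + 0.77 × (39 − 70) = 46.13 → 46%
L = 81 + 0.77 × (61 − 81) = 65.6 → 66%

(187, 46, 66)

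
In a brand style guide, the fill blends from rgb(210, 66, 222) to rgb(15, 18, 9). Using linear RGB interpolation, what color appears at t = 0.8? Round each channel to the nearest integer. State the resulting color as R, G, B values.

(54, 28, 52)

R = 210 + 0.8 × (15 − 210) = 210 + 0.8 × -195 = 54 → 54
G = 66 + 0.8 × (18 − 66) = 66 + 0.8 × -48 = 27.6 → 28
B = 222 + 0.8 × (9 − 222) = 222 + 0.8 × -213 = 51.6 → 52
So the blended color is (54, 28, 52), about #361c34.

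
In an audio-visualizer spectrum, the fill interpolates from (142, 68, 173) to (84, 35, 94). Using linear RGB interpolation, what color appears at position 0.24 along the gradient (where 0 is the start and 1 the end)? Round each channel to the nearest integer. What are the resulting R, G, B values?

R = 142 + 0.24 × (84 − 142) = 142 + 0.24 × -58 = 128.08 → 128
G = 68 + 0.24 × (35 − 68) = 68 + 0.24 × -33 = 60.08 → 60
B = 173 + 0.24 × (94 − 173) = 173 + 0.24 × -79 = 154.04 → 154
So the blended color is (128, 60, 154), about #803c9a.

(128, 60, 154)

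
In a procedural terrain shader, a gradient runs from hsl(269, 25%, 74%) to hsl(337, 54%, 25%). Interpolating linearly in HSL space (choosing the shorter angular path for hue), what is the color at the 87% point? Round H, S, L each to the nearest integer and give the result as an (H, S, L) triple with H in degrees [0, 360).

(328, 50, 31)

Hue arc: Δh = 337 − 269 = 68° (|Δh| ≤ 180, already the shorter path).
H = 269 + 0.87 × (68) = 328.16 → 328°
S = 25 + 0.87 × (54 − 25) = 50.23 → 50%
L = 74 + 0.87 × (25 − 74) = 31.37 → 31%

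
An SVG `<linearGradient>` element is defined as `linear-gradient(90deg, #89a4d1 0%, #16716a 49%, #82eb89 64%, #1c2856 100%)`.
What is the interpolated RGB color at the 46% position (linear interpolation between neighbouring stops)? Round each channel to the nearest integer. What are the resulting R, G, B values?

(29, 116, 112)

46% lies between the 0% and 49% stops, so the local fraction is t = (46 − 0)/(49 − 0) = 46/49 ≈ 0.9388.
#89a4d1 → (137, 164, 209); #16716a → (22, 113, 106).
R = 137 + 0.9388 × (22 − 137) = 29.038 → 29
G = 164 + 0.9388 × (113 − 164) = 116.121 → 116
B = 209 + 0.9388 × (106 − 209) = 112.304 → 112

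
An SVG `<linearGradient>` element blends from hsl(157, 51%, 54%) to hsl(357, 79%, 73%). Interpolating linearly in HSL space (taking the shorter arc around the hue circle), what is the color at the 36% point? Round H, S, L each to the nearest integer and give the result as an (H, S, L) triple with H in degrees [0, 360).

Hue: 357 − 157 = 200°, but |200| > 180 so the shorter arc goes the other way: Δh = 200 − 360 = -160°.
H = 157 + 0.36 × (-160) = 99.4 → 99°
S = 51 + 0.36 × (79 − 51) = 61.08 → 61%
L = 54 + 0.36 × (73 − 54) = 60.84 → 61%

(99, 61, 61)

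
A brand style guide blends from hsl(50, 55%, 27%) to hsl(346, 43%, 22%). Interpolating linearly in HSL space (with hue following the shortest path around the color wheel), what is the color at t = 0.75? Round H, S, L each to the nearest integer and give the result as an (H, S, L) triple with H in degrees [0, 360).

(2, 46, 23)

Hue: 346 − 50 = 296°, but |296| > 180 so the shorter arc goes the other way: Δh = 296 − 360 = -64°.
H = 50 + 0.75 × (-64) = 2 → 2°
S = 55 + 0.75 × (43 − 55) = 46 → 46%
L = 27 + 0.75 × (22 − 27) = 23.25 → 23%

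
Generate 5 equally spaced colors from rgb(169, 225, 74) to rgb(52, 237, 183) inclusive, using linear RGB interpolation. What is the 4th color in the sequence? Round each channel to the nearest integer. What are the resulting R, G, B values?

With 5 swatches and endpoints inclusive, swatch 4 sits at t = (4 − 1)/(5 − 1) = 3/4 ≈ 0.75.
R = 169 + 0.75 × (52 − 169) = 81.25 → 81
G = 225 + 0.75 × (237 − 225) = 234 → 234
B = 74 + 0.75 × (183 − 74) = 155.75 → 156

(81, 234, 156)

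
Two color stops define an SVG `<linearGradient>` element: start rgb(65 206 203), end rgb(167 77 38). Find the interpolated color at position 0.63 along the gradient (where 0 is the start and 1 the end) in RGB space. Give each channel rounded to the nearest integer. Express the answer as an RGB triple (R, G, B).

(129, 125, 99)

R = 65 + 0.63 × (167 − 65) = 65 + 0.63 × 102 = 129.26 → 129
G = 206 + 0.63 × (77 − 206) = 206 + 0.63 × -129 = 124.73 → 125
B = 203 + 0.63 × (38 − 203) = 203 + 0.63 × -165 = 99.05 → 99
So the blended color is (129, 125, 99), about #817d63.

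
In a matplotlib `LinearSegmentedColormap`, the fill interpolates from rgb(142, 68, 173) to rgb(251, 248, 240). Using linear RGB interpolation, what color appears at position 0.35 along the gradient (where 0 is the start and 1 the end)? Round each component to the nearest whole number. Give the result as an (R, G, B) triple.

R = 142 + 0.35 × (251 − 142) = 142 + 0.35 × 109 = 180.15 → 180
G = 68 + 0.35 × (248 − 68) = 68 + 0.35 × 180 = 131 → 131
B = 173 + 0.35 × (240 − 173) = 173 + 0.35 × 67 = 196.45 → 196

(180, 131, 196)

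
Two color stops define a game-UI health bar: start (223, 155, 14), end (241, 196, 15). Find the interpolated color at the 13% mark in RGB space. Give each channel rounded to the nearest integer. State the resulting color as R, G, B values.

(225, 160, 14)

13% corresponds to t = 0.13.
R = 223 + 0.13 × (241 − 223) = 223 + 0.13 × 18 = 225.34 → 225
G = 155 + 0.13 × (196 − 155) = 155 + 0.13 × 41 = 160.33 → 160
B = 14 + 0.13 × (15 − 14) = 14 + 0.13 × 1 = 14.13 → 14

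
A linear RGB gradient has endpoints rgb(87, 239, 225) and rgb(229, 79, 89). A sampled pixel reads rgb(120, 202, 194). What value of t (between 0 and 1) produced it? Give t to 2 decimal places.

Invert the lerp on the G channel (largest span, 160): t = (202 − 239) / (79 − 239) = -37/-160 = 0.23125.
Check on R: (120 − 87)/(229 − 87) = 0.2324 ✓

0.23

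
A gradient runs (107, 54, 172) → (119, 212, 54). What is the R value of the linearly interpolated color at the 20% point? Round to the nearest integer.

R = 107 + 0.2 × (119 − 107) = 109.4 → 109

109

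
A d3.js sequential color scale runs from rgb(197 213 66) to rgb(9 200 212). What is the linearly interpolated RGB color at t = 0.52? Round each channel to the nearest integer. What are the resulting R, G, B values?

(99, 206, 142)

R = 197 + 0.52 × (9 − 197) = 197 + 0.52 × -188 = 99.24 → 99
G = 213 + 0.52 × (200 − 213) = 213 + 0.52 × -13 = 206.24 → 206
B = 66 + 0.52 × (212 − 66) = 66 + 0.52 × 146 = 141.92 → 142
So the blended color is (99, 206, 142), about #63ce8e.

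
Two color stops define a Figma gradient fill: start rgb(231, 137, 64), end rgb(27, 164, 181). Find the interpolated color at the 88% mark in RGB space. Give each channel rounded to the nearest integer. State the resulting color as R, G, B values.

88% corresponds to t = 0.88.
R = 231 + 0.88 × (27 − 231) = 231 + 0.88 × -204 = 51.48 → 51
G = 137 + 0.88 × (164 − 137) = 137 + 0.88 × 27 = 160.76 → 161
B = 64 + 0.88 × (181 − 64) = 64 + 0.88 × 117 = 166.96 → 167

(51, 161, 167)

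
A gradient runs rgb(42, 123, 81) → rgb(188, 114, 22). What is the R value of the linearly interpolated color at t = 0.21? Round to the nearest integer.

73

R = 42 + 0.21 × (188 − 42) = 72.66 → 73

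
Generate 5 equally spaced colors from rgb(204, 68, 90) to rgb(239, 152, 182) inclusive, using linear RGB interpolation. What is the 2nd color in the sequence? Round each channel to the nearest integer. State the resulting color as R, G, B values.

With 5 swatches and endpoints inclusive, swatch 2 sits at t = (2 − 1)/(5 − 1) = 1/4 ≈ 0.25.
R = 204 + 0.25 × (239 − 204) = 212.75 → 213
G = 68 + 0.25 × (152 − 68) = 89 → 89
B = 90 + 0.25 × (182 − 90) = 113 → 113

(213, 89, 113)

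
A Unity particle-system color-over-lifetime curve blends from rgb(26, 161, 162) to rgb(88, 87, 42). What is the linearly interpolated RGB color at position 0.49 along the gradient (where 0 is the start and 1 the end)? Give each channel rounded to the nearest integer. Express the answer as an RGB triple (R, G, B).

(56, 125, 103)

R = 26 + 0.49 × (88 − 26) = 26 + 0.49 × 62 = 56.38 → 56
G = 161 + 0.49 × (87 − 161) = 161 + 0.49 × -74 = 124.74 → 125
B = 162 + 0.49 × (42 − 162) = 162 + 0.49 × -120 = 103.2 → 103
So the blended color is (56, 125, 103), about #387d67.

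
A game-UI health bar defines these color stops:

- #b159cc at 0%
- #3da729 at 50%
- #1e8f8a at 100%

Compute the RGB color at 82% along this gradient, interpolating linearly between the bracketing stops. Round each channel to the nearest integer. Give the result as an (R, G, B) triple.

(41, 152, 103)

82% lies between the 50% and 100% stops, so the local fraction is t = (82 − 50)/(100 − 50) = 32/50 ≈ 0.64.
#3da729 → (61, 167, 41); #1e8f8a → (30, 143, 138).
R = 61 + 0.64 × (30 − 61) = 41.16 → 41
G = 167 + 0.64 × (143 − 167) = 151.64 → 152
B = 41 + 0.64 × (138 − 41) = 103.08 → 103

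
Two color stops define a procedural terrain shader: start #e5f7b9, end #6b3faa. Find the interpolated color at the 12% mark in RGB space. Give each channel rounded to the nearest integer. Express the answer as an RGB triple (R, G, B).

(214, 225, 183)

#e5f7b9 → (229, 247, 185); #6b3faa → (107, 63, 170).
12% corresponds to t = 0.12.
R = 229 + 0.12 × (107 − 229) = 229 + 0.12 × -122 = 214.36 → 214
G = 247 + 0.12 × (63 − 247) = 247 + 0.12 × -184 = 224.92 → 225
B = 185 + 0.12 × (170 − 185) = 185 + 0.12 × -15 = 183.2 → 183
So the blended color is (214, 225, 183), about #d6e1b7.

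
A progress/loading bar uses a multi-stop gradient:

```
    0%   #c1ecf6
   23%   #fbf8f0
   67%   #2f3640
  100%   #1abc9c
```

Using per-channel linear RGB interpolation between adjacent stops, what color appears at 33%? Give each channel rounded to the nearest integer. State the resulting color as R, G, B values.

33% lies between the 23% and 67% stops, so the local fraction is t = (33 − 23)/(67 − 23) = 10/44 ≈ 0.2273.
#fbf8f0 → (251, 248, 240); #2f3640 → (47, 54, 64).
R = 251 + 0.2273 × (47 − 251) = 204.631 → 205
G = 248 + 0.2273 × (54 − 248) = 203.904 → 204
B = 240 + 0.2273 × (64 − 240) = 199.995 → 200

(205, 204, 200)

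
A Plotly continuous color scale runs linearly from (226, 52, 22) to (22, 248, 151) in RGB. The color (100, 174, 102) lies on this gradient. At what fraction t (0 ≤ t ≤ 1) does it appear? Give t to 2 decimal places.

0.62

Invert the lerp on the R channel (largest span, 204): t = (100 − 226) / (22 − 226) = -126/-204 = 0.61765.
Check on G: (174 − 52)/(248 − 52) = 0.6224 ✓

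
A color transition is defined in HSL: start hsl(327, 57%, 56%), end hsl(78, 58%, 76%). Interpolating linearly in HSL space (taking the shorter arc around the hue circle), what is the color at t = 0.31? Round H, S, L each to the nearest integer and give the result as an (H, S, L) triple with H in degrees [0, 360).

Hue: 78 − 327 = -249°, but |-249| > 180 so the shorter arc goes the other way: Δh = -249 + 360 = 111°.
H = 327 + 0.31 × (111) = 361.41 → 361 → 361 mod 360 = 1°
S = 57 + 0.31 × (58 − 57) = 57.31 → 57%
L = 56 + 0.31 × (76 − 56) = 62.2 → 62%

(1, 57, 62)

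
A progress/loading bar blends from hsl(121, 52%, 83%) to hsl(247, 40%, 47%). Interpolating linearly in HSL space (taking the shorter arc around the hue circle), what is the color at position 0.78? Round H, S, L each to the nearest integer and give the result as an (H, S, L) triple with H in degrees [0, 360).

Hue arc: Δh = 247 − 121 = 126° (|Δh| ≤ 180, already the shorter path).
H = 121 + 0.78 × (126) = 219.28 → 219°
S = 52 + 0.78 × (40 − 52) = 42.64 → 43%
L = 83 + 0.78 × (47 − 83) = 54.92 → 55%

(219, 43, 55)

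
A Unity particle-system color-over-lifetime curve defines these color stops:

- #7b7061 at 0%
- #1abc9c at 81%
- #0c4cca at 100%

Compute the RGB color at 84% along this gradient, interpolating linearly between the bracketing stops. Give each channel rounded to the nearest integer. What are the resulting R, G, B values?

84% lies between the 81% and 100% stops, so the local fraction is t = (84 − 81)/(100 − 81) = 3/19 ≈ 0.1579.
#1abc9c → (26, 188, 156); #0c4cca → (12, 76, 202).
R = 26 + 0.1579 × (12 − 26) = 23.789 → 24
G = 188 + 0.1579 × (76 − 188) = 170.315 → 170
B = 156 + 0.1579 × (202 − 156) = 163.263 → 163

(24, 170, 163)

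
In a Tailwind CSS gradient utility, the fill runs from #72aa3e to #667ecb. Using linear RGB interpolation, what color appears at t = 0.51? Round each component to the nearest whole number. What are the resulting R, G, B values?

(108, 148, 134)

#72aa3e → (114, 170, 62); #667ecb → (102, 126, 203).
R = 114 + 0.51 × (102 − 114) = 114 + 0.51 × -12 = 107.88 → 108
G = 170 + 0.51 × (126 − 170) = 170 + 0.51 × -44 = 147.56 → 148
B = 62 + 0.51 × (203 − 62) = 62 + 0.51 × 141 = 133.91 → 134
So the blended color is (108, 148, 134), about #6c9486.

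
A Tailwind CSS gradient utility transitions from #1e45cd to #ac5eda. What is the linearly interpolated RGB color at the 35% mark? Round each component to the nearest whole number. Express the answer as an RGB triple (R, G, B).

(80, 78, 210)

#1e45cd → (30, 69, 205); #ac5eda → (172, 94, 218).
35% corresponds to t = 0.35.
R = 30 + 0.35 × (172 − 30) = 30 + 0.35 × 142 = 79.7 → 80
G = 69 + 0.35 × (94 − 69) = 69 + 0.35 × 25 = 77.75 → 78
B = 205 + 0.35 × (218 − 205) = 205 + 0.35 × 13 = 209.55 → 210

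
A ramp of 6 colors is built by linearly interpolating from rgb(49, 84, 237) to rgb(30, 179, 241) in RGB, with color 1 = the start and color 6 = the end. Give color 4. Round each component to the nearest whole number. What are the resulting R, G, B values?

(38, 141, 239)

With 6 swatches and endpoints inclusive, swatch 4 sits at t = (4 − 1)/(6 − 1) = 3/5 ≈ 0.6.
R = 49 + 0.6 × (30 − 49) = 37.6 → 38
G = 84 + 0.6 × (179 − 84) = 141 → 141
B = 237 + 0.6 × (241 − 237) = 239.4 → 239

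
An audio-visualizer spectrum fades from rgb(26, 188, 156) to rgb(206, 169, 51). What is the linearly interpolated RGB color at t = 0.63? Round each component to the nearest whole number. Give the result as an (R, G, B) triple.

(139, 176, 90)

R = 26 + 0.63 × (206 − 26) = 26 + 0.63 × 180 = 139.4 → 139
G = 188 + 0.63 × (169 − 188) = 188 + 0.63 × -19 = 176.03 → 176
B = 156 + 0.63 × (51 − 156) = 156 + 0.63 × -105 = 89.85 → 90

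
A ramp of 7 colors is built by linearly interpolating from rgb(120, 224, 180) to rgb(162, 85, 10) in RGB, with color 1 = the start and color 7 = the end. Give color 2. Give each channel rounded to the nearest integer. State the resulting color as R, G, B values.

With 7 swatches and endpoints inclusive, swatch 2 sits at t = (2 − 1)/(7 − 1) = 1/6 ≈ 0.1667.
R = 120 + 0.1667 × (162 − 120) = 127.001 → 127
G = 224 + 0.1667 × (85 − 224) = 200.829 → 201
B = 180 + 0.1667 × (10 − 180) = 151.661 → 152

(127, 201, 152)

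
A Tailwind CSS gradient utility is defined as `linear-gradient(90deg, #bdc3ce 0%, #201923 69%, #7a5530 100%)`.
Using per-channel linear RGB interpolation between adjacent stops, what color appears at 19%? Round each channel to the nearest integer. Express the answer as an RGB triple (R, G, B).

19% lies between the 0% and 69% stops, so the local fraction is t = (19 − 0)/(69 − 0) = 19/69 ≈ 0.2754.
#bdc3ce → (189, 195, 206); #201923 → (32, 25, 35).
R = 189 + 0.2754 × (32 − 189) = 145.762 → 146
G = 195 + 0.2754 × (25 − 195) = 148.182 → 148
B = 206 + 0.2754 × (35 − 206) = 158.907 → 159

(146, 148, 159)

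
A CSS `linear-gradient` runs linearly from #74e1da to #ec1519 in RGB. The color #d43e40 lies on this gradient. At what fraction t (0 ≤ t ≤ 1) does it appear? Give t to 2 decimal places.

Invert the lerp on the G channel (largest span, 204): t = (62 − 225) / (21 − 225) = -163/-204 = 0.79902.
Check on R: (212 − 116)/(236 − 116) = 0.8 ✓

0.80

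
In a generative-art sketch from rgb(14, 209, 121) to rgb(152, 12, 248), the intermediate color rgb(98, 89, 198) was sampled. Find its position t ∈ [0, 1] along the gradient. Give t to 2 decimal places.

0.61

Invert the lerp on the G channel (largest span, 197): t = (89 − 209) / (12 − 209) = -120/-197 = 0.60914.
Check on R: (98 − 14)/(152 − 14) = 0.6087 ✓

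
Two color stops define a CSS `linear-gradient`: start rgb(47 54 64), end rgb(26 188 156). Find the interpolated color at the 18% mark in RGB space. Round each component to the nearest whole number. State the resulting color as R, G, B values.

(43, 78, 81)

18% corresponds to t = 0.18.
R = 47 + 0.18 × (26 − 47) = 47 + 0.18 × -21 = 43.22 → 43
G = 54 + 0.18 × (188 − 54) = 54 + 0.18 × 134 = 78.12 → 78
B = 64 + 0.18 × (156 − 64) = 64 + 0.18 × 92 = 80.56 → 81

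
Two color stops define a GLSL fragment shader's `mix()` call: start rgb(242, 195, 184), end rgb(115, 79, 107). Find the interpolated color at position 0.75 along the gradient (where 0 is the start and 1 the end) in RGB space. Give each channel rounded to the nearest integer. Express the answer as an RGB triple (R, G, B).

R = 242 + 0.75 × (115 − 242) = 242 + 0.75 × -127 = 146.75 → 147
G = 195 + 0.75 × (79 − 195) = 195 + 0.75 × -116 = 108 → 108
B = 184 + 0.75 × (107 − 184) = 184 + 0.75 × -77 = 126.25 → 126

(147, 108, 126)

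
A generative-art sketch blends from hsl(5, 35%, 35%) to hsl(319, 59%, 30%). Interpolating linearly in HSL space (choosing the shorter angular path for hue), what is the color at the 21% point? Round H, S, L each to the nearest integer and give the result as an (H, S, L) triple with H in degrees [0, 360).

Hue: 319 − 5 = 314°, but |314| > 180 so the shorter arc goes the other way: Δh = 314 − 360 = -46°.
H = 5 + 0.21 × (-46) = -4.66 → -5 → -5 mod 360 = 355°
S = 35 + 0.21 × (59 − 35) = 40.04 → 40%
L = 35 + 0.21 × (30 − 35) = 33.95 → 34%

(355, 40, 34)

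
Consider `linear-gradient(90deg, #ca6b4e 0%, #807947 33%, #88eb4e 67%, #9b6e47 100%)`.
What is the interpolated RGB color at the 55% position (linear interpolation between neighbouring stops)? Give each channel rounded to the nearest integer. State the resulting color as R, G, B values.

55% lies between the 33% and 67% stops, so the local fraction is t = (55 − 33)/(67 − 33) = 22/34 ≈ 0.6471.
#807947 → (128, 121, 71); #88eb4e → (136, 235, 78).
R = 128 + 0.6471 × (136 − 128) = 133.177 → 133
G = 121 + 0.6471 × (235 − 121) = 194.769 → 195
B = 71 + 0.6471 × (78 − 71) = 75.53 → 76

(133, 195, 76)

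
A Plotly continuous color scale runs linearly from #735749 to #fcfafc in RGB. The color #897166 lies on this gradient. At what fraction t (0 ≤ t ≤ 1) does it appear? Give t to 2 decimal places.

Invert the lerp on the B channel (largest span, 179): t = (102 − 73) / (252 − 73) = 29/179 = 0.16201.
Check on R: (137 − 115)/(252 − 115) = 0.1606 ✓

0.16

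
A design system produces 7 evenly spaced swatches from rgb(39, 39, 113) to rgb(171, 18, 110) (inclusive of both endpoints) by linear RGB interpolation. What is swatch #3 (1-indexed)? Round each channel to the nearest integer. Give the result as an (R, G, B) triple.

(83, 32, 112)

With 7 swatches and endpoints inclusive, swatch 3 sits at t = (3 − 1)/(7 − 1) = 2/6 ≈ 0.3333.
R = 39 + 0.3333 × (171 − 39) = 82.996 → 83
G = 39 + 0.3333 × (18 − 39) = 32.001 → 32
B = 113 + 0.3333 × (110 − 113) = 112 → 112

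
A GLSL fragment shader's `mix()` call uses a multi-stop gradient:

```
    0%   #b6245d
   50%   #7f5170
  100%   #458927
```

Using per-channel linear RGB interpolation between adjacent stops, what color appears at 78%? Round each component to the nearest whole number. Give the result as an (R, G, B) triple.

78% lies between the 50% and 100% stops, so the local fraction is t = (78 − 50)/(100 − 50) = 28/50 ≈ 0.56.
#7f5170 → (127, 81, 112); #458927 → (69, 137, 39).
R = 127 + 0.56 × (69 − 127) = 94.52 → 95
G = 81 + 0.56 × (137 − 81) = 112.36 → 112
B = 112 + 0.56 × (39 − 112) = 71.12 → 71

(95, 112, 71)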